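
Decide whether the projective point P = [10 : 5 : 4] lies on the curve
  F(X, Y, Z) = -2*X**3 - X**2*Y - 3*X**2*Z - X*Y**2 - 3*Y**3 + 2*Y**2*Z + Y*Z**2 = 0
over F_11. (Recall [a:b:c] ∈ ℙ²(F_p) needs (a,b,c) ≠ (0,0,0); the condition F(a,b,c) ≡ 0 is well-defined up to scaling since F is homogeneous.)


F(10,5,4) ≡ 3 (mod 11); P is NOT on the curve.

Evaluate F(10, 5, 4) term-by-term (mod 11).
  -2*X**3 ↦ -2·1000·1·1 = -2000
  -X**2*Y ↦ -1·100·5·1 = -500
  -3*X**2*Z ↦ -3·100·1·4 = -1200
  -X*Y**2 ↦ -1·10·25·1 = -250
  -3*Y**3 ↦ -3·1·125·1 = -375
  2*Y**2*Z ↦ 2·1·25·4 = 200
  Y*Z**2 ↦ 1·1·5·16 = 80
Sum: F(10, 5, 4) = (-2000) + (-500) + (-1200) + (-250) + (-375) + (200) + (80) = -4045.
Reducing mod 11: -4045 ≡ 3 (mod 11).
Since F(a, b, c) ≡ 3 ≠ 0 (mod 11), P does NOT lie on the curve.


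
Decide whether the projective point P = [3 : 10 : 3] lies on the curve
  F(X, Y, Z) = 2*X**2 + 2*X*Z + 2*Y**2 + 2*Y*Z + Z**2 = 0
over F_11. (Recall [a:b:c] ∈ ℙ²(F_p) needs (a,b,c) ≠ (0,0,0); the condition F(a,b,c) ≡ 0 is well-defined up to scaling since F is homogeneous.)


F(3,10,3) ≡ 8 (mod 11); P is NOT on the curve.

Evaluate F(3, 10, 3) term-by-term (mod 11).
  2*X**2 ↦ 2·9·1·1 = 18
  2*X*Z ↦ 2·3·1·3 = 18
  2*Y**2 ↦ 2·1·100·1 = 200
  2*Y*Z ↦ 2·1·10·3 = 60
  Z**2 ↦ 1·1·1·9 = 9
Sum: F(3, 10, 3) = (18) + (18) + (200) + (60) + (9) = 305.
Reducing mod 11: 305 ≡ 8 (mod 11).
Since F(a, b, c) ≡ 8 ≠ 0 (mod 11), P does NOT lie on the curve.


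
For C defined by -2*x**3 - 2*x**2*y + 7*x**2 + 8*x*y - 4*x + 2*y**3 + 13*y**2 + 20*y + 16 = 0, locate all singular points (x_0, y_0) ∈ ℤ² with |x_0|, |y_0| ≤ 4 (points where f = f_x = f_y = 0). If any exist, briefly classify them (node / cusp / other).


Singular points: {(2, -2)}; classification: node.

Compute partial derivatives:
  f_x = -6*x**2 - 4*x*y + 14*x + 8*y - 4.
  f_y = -2*x**2 + 8*x + 6*y**2 + 26*y + 20.
Scan x_0 ∈ {−4, ..., 4}. For each x_0, f_y(x_0, y) is a polynomial in y; find its integer roots y ∈ {−4, ..., 4}, then test f_x and f at those candidates.
  x = -4: f_y(-4, y) = 6*y**2 + 26*y - 44; no integer root y with |y| ≤ 4.
  x = -3: f_y(-3, y) = 6*y**2 + 26*y - 22; no integer root y with |y| ≤ 4.
  x = -2: f_y(-2, y) = 6*y**2 + 26*y - 4; no integer root y with |y| ≤ 4.
  x = -1: f_y(-1, y) = 6*y**2 + 26*y + 10; no integer root y with |y| ≤ 4.
  x = 0: f_y(0, y) = 6*y**2 + 26*y + 20; vanishes at y ∈ {-1}. (0, -1): f_x = -12 ≠ 0.
  x = 1: f_y(1, y) = 6*y**2 + 26*y + 26; no integer root y with |y| ≤ 4.
  x = 2: f_y(2, y) = 6*y**2 + 26*y + 28; vanishes at y ∈ {-2}. (2, -2): f_x = 0, f = 0 — SINGULAR.
  x = 3: f_y(3, y) = 6*y**2 + 26*y + 26; no integer root y with |y| ≤ 4.
  x = 4: f_y(4, y) = 6*y**2 + 26*y + 20; vanishes at y ∈ {-1}. (4, -1): f_x = -36 ≠ 0.
Only singular point on the grid: (2, -2).
Classify: substitute x = 2 + u, y = -2 + v and expand: f = -2*u**3 - 2*u**2*v - u**2 + 2*v**3 + v**2.
No constant or linear terms (consistent with a singular point). Quadratic part: -u**2 + v**2. Cubic part: -2*u**3 - 2*u**2*v + 2*v**3.
The quadratic part v**2 - u**2 = (v − u)(v + u) splits into two distinct linear factors, so there are two distinct tangent lines y − -2 = ±(x − 2) — this is a node (ordinary double point).
Classification: node.


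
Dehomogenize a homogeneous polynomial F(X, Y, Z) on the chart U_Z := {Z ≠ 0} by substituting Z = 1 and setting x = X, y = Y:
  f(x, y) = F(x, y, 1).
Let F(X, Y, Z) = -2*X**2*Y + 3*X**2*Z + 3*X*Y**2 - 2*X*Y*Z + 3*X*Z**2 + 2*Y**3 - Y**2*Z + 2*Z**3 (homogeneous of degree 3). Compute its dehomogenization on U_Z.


f(x, y) = -2*x**2*y + 3*x**2 + 3*x*y**2 - 2*x*y + 3*x + 2*y**3 - y**2 + 2

On U_Z we set Z = 1. Each monomial c·X^i·Y^j·Z^k in F becomes c·x^i·y^j·1^k = c·x^i·y^j.
Substituting Z = 1: F(X, Y, 1) = -2*x**2*y + 3*x**2 + 3*x*y**2 - 2*x*y + 3*x + 2*y**3 - y**2 + 2.
Note: deg(f) ≤ deg(F) = 3; strict inequality happens when F is divisible by Z (lost terms).


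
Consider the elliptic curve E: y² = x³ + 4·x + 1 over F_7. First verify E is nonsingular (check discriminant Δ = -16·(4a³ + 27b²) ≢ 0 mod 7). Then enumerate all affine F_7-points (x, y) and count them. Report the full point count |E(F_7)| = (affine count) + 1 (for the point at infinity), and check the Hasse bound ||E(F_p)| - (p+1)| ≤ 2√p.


Affine points = {(0, 1), (0, 6), (4, 2), (4, 5)}; affine count = 4; |E(F_7)| = 5.

Discriminant check: Δ ∝ 4a³ + 27b² = 4·4³ + 27·1² = 4·64 + 27·1 ≡ 3 (mod 7). Nonzero ⇒ E is nonsingular.
For each x ∈ F_7, compute rhs = x³ + 4·x + 1 mod 7, then count y ∈ F_7 with y² ≡ rhs.
  x = 0: rhs = 1, matching y values: 1, 6 (2 points).
  x = 1: rhs = 6, matching y values: none (0 points).
  x = 2: rhs = 3, matching y values: none (0 points).
  x = 3: rhs = 5, matching y values: none (0 points).
  x = 4: rhs = 4, matching y values: 2, 5 (2 points).
  x = 5: rhs = 6, matching y values: none (0 points).
  x = 6: rhs = 3, matching y values: none (0 points).
Total affine count: 4.
Full point count |E(F_7)| = 4 + 1 = 5.
Hasse bound: |5 − (7+1)| = |-3| = 3 ≤ 2√7 ≈ 5.2915 ✓.


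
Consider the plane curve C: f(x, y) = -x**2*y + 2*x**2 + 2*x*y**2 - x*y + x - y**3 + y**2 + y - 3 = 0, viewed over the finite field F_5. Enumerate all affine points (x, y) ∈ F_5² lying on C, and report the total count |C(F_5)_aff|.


Affine F_5-points: {(0, 2), (1, 0), (1, 4), (2, 3), (4, 3)}; count = 5.

For each of the 25 pairs (x, y) ∈ F_5², evaluate f(x, y) mod 5. Record the zeros.
  x = 0: [0↦2, 1↦3, 2↦0, 3↦2, 4↦3]  zeros at y ∈ {2}
  x = 1: [0↦0, 1↦1, 2↦2, 3↦2, 4↦0]  zeros at y ∈ {0, 4}
  x = 2: [0↦2, 1↦1, 2↦4, 3↦0, 4↦3]  zeros at y ∈ {3}
  x = 3: [0↦3, 1↦3, 2↦1, 3↦1, 4↦2]  zeros at y ∈ ∅
  x = 4: [0↦3, 1↦2, 2↦3, 3↦0, 4↦2]  zeros at y ∈ {3}
Collecting zeros: affine points = {(0, 2), (1, 0), (1, 4), (2, 3), (4, 3)}.
Total count |C(F_5)_aff| = 5.


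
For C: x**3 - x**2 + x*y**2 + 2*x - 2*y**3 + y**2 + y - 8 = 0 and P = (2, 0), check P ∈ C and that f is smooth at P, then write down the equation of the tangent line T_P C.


Tangent line at P: 10*x + y - 20 = 0.

Step 1: f(2, 0) = 0, so P lies on C.
Step 2: partial derivatives
  f_x(x, y) = 3*x**2 - 2*x + y**2 + 2, f_y(x, y) = 2*x*y - 6*y**2 + 2*y + 1.
  f_x(P) = 10, f_y(P) = 1 (gradient nonzero, so P is smooth).
Step 3: tangent line at P: 10·(x − 2) + 1·(y − 0) = 0.
Expanding: 10*x + y - 20 = 0.


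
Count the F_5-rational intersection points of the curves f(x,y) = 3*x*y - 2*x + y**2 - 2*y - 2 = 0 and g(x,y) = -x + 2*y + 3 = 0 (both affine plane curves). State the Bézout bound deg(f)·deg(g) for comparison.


Common zeros: ∅; count = 0; Bézout bound = 2.

deg(f) = 2, deg(g) = 1, so Bézout bound = 2.
Scan x ∈ F_5. For each x, list the y ∈ F_5 with f(x, y) ≡ 0 and those with g(x, y) ≡ 0 (mod 5); the common zeros in that column are the intersection.
  x = 0: f ≡ 0 at y ∈ ∅; g ≡ 0 at y ∈ {1}; common: ∅.
  x = 1: f ≡ 0 at y ∈ ∅; g ≡ 0 at y ∈ {4}; common: ∅.
  x = 2: f ≡ 0 at y ∈ {3}; g ≡ 0 at y ∈ {2}; common: ∅.
  x = 3: f ≡ 0 at y ∈ {1, 2}; g ≡ 0 at y ∈ {0}; common: ∅.
  x = 4: f ≡ 0 at y ∈ {0}; g ≡ 0 at y ∈ {3}; common: ∅.
Collecting: common zeros = ∅, so the count is 0.
Comparison with the Bézout bound: 0 ≤ 2 = deg(f)·deg(g), as expected for curves with no common component (the affine F_5-count falls short of the bound because intersections may lie at infinity, over extension fields, or carry multiplicity).


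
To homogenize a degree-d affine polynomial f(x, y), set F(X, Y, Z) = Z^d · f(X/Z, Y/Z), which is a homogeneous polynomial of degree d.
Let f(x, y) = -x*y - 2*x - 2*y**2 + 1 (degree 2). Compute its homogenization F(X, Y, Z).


F(X, Y, Z) = -X*Y - 2*X*Z - 2*Y**2 + Z**2

deg(f) = 2.
Substitute x = X/Z, y = Y/Z into f, then multiply by Z^2.
  monomial -1·x^1·y^1 ↦ -1·X^1·Y^1·Z^0.
  monomial -2·x^1·y^0 ↦ -2·X^1·Y^0·Z^1.
  monomial -2·x^0·y^2 ↦ -2·X^0·Y^2·Z^0.
  monomial 1·x^0·y^0 ↦ 1·X^0·Y^0·Z^2.
Collecting: F(X, Y, Z) = -X*Y - 2*X*Z - 2*Y**2 + Z**2.


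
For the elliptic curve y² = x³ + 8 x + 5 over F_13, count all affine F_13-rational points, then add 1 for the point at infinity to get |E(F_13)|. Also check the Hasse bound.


Affine points = {(1, 1), (1, 12), (2, 4), (2, 9), (3, 2), (3, 11), (4, 6), (4, 7), (5, 1), (5, 12), (6, 3), (6, 10), (7, 1), (7, 12), (8, 3), (8, 10), (9, 0), (12, 3), (12, 10)}; affine count = 19; |E(F_13)| = 20.

Discriminant check: Δ ∝ 4a³ + 27b² = 4·8³ + 27·5² = 4·512 + 27·25 ≡ 6 (mod 13). Nonzero ⇒ E is nonsingular.
For each x ∈ F_13, compute rhs = x³ + 8·x + 5 mod 13, then count y ∈ F_13 with y² ≡ rhs.
  x = 0: rhs = 5, matching y values: none (0 points).
  x = 1: rhs = 1, matching y values: 1, 12 (2 points).
  x = 2: rhs = 3, matching y values: 4, 9 (2 points).
  x = 3: rhs = 4, matching y values: 2, 11 (2 points).
  x = 4: rhs = 10, matching y values: 6, 7 (2 points).
  x = 5: rhs = 1, matching y values: 1, 12 (2 points).
  x = 6: rhs = 9, matching y values: 3, 10 (2 points).
  x = 7: rhs = 1, matching y values: 1, 12 (2 points).
  x = 8: rhs = 9, matching y values: 3, 10 (2 points).
  x = 9: rhs = 0, matching y values: 0 (1 points).
  x = 10: rhs = 6, matching y values: none (0 points).
  x = 11: rhs = 7, matching y values: none (0 points).
  x = 12: rhs = 9, matching y values: 3, 10 (2 points).
Total affine count: 19.
Full point count |E(F_13)| = 19 + 1 = 20.
Hasse bound: |20 − (13+1)| = |6| = 6 ≤ 2√13 ≈ 7.2111 ✓.


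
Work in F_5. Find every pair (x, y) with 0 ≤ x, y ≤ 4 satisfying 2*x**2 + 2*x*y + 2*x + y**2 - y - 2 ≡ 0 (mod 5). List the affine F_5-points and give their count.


Affine F_5-points: {(0, 2), (0, 4), (2, 0), (2, 2)}; count = 4.

For each of the 25 pairs (x, y) ∈ F_5², evaluate f(x, y) mod 5. Record the zeros.
  x = 0: [0↦3, 1↦3, 2↦0, 3↦4, 4↦0]  zeros at y ∈ {2, 4}
  x = 1: [0↦2, 1↦4, 2↦3, 3↦4, 4↦2]  zeros at y ∈ ∅
  x = 2: [0↦0, 1↦4, 2↦0, 3↦3, 4↦3]  zeros at y ∈ {0, 2}
  x = 3: [0↦2, 1↦3, 2↦1, 3↦1, 4↦3]  zeros at y ∈ ∅
  x = 4: [0↦3, 1↦1, 2↦1, 3↦3, 4↦2]  zeros at y ∈ ∅
Collecting zeros: affine points = {(0, 2), (0, 4), (2, 0), (2, 2)}.
Total count |C(F_5)_aff| = 4.


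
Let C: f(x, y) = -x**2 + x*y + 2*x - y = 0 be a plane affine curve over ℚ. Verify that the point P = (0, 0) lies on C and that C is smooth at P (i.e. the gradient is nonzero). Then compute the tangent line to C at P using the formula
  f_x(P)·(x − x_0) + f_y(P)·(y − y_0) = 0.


Tangent line at P: 2*x - y = 0.

Step 1: f(0, 0) = 0, so P lies on C.
Step 2: partial derivatives
  f_x(x, y) = -2*x + y + 2, f_y(x, y) = x - 1.
  f_x(P) = 2, f_y(P) = -1 (gradient nonzero, so P is smooth).
Step 3: tangent line at P: 2·(x − 0) + -1·(y − 0) = 0.
Expanding: 2*x - y = 0.


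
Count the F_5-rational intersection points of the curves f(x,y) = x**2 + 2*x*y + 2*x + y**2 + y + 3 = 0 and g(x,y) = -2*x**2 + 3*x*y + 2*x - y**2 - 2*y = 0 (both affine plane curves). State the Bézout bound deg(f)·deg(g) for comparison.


Common zeros: {(0, 3), (1, 1), (2, 2)}; count = 3; Bézout bound = 4.

deg(f) = 2, deg(g) = 2, so Bézout bound = 4.
Scan x ∈ F_5. For each x, list the y ∈ F_5 with f(x, y) ≡ 0 and those with g(x, y) ≡ 0 (mod 5); the common zeros in that column are the intersection.
  x = 0: f ≡ 0 at y ∈ {1, 3}; g ≡ 0 at y ∈ {0, 3}; common: {3}.
  x = 1: f ≡ 0 at y ∈ {1}; g ≡ 0 at y ∈ {0, 1}; common: {1}.
  x = 2: f ≡ 0 at y ∈ {2, 3}; g ≡ 0 at y ∈ {2}; common: {2}.
  x = 3: f ≡ 0 at y ∈ ∅; g ≡ 0 at y ∈ {3, 4}; common: ∅.
  x = 4: f ≡ 0 at y ∈ ∅; g ≡ 0 at y ∈ {1, 4}; common: ∅.
Collecting: common zeros = {(0, 3), (1, 1), (2, 2)}, so the count is 3.
Comparison with the Bézout bound: 3 ≤ 4 = deg(f)·deg(g), as expected for curves with no common component (the affine F_5-count falls short of the bound because intersections may lie at infinity, over extension fields, or carry multiplicity).


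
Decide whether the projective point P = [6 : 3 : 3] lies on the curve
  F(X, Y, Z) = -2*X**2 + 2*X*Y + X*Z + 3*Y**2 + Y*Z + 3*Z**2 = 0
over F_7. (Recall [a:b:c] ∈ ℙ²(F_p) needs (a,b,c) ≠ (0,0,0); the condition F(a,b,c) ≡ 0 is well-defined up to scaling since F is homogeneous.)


F(6,3,3) ≡ 3 (mod 7); P is NOT on the curve.

Evaluate F(6, 3, 3) term-by-term (mod 7).
  -2*X**2 ↦ -2·36·1·1 = -72
  2*X*Y ↦ 2·6·3·1 = 36
  X*Z ↦ 1·6·1·3 = 18
  3*Y**2 ↦ 3·1·9·1 = 27
  Y*Z ↦ 1·1·3·3 = 9
  3*Z**2 ↦ 3·1·1·9 = 27
Sum: F(6, 3, 3) = (-72) + (36) + (18) + (27) + (9) + (27) = 45.
Reducing mod 7: 45 ≡ 3 (mod 7).
Since F(a, b, c) ≡ 3 ≠ 0 (mod 7), P does NOT lie on the curve.


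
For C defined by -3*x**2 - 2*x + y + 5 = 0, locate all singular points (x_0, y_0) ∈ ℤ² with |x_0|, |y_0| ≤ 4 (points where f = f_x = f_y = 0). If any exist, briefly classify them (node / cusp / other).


No singular points in the scanned grid; C is smooth there.

Compute partial derivatives:
  f_x = -6*x - 2.
  f_y = 1.
f_y = 1 is a nonzero constant, so f_y never vanishes: no point (x, y) can satisfy f = f_x = f_y = 0. In particular no (x, y) ∈ {−4, ..., 4}² is singular; the curve is smooth.


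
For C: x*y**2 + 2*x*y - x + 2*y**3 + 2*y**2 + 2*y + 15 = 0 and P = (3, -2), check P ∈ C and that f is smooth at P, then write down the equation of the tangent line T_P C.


Tangent line at P: -x + 12*y + 27 = 0.

Step 1: f(3, -2) = 0, so P lies on C.
Step 2: partial derivatives
  f_x(x, y) = y**2 + 2*y - 1, f_y(x, y) = 2*x*y + 2*x + 6*y**2 + 4*y + 2.
  f_x(P) = -1, f_y(P) = 12 (gradient nonzero, so P is smooth).
Step 3: tangent line at P: -1·(x − 3) + 12·(y − -2) = 0.
Expanding: -x + 12*y + 27 = 0.


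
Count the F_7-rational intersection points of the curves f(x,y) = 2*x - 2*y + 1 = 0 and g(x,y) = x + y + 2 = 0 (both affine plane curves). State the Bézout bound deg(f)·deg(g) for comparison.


Common zeros: {(4, 1)}; count = 1; Bézout bound = 1.

deg(f) = 1, deg(g) = 1, so Bézout bound = 1.
Scan x ∈ F_7. For each x, list the y ∈ F_7 with f(x, y) ≡ 0 and those with g(x, y) ≡ 0 (mod 7); the common zeros in that column are the intersection.
  x = 0: f ≡ 0 at y ∈ {4}; g ≡ 0 at y ∈ {5}; common: ∅.
  x = 1: f ≡ 0 at y ∈ {5}; g ≡ 0 at y ∈ {4}; common: ∅.
  x = 2: f ≡ 0 at y ∈ {6}; g ≡ 0 at y ∈ {3}; common: ∅.
  x = 3: f ≡ 0 at y ∈ {0}; g ≡ 0 at y ∈ {2}; common: ∅.
  x = 4: f ≡ 0 at y ∈ {1}; g ≡ 0 at y ∈ {1}; common: {1}.
  x = 5: f ≡ 0 at y ∈ {2}; g ≡ 0 at y ∈ {0}; common: ∅.
  x = 6: f ≡ 0 at y ∈ {3}; g ≡ 0 at y ∈ {6}; common: ∅.
Collecting: common zeros = {(4, 1)}, so the count is 1.
Comparison with the Bézout bound: 1 ≤ 1 = deg(f)·deg(g), as expected for curves with no common component (the bound is attained).


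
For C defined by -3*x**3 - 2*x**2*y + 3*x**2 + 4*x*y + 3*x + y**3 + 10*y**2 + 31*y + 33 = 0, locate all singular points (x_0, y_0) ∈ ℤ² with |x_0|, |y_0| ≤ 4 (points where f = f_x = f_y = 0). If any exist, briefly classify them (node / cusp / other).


Singular points: {(1, -3)}; classification: cusp.

Compute partial derivatives:
  f_x = -9*x**2 - 4*x*y + 6*x + 4*y + 3.
  f_y = -2*x**2 + 4*x + 3*y**2 + 20*y + 31.
Scan x_0 ∈ {−4, ..., 4}. For each x_0, f_y(x_0, y) is a polynomial in y; find its integer roots y ∈ {−4, ..., 4}, then test f_x and f at those candidates.
  x = -4: f_y(-4, y) = 3*y**2 + 20*y - 17; no integer root y with |y| ≤ 4.
  x = -3: f_y(-3, y) = 3*y**2 + 20*y + 1; no integer root y with |y| ≤ 4.
  x = -2: f_y(-2, y) = 3*y**2 + 20*y + 15; no integer root y with |y| ≤ 4.
  x = -1: f_y(-1, y) = 3*y**2 + 20*y + 25; no integer root y with |y| ≤ 4.
  x = 0: f_y(0, y) = 3*y**2 + 20*y + 31; no integer root y with |y| ≤ 4.
  x = 1: f_y(1, y) = 3*y**2 + 20*y + 33; vanishes at y ∈ {-3}. (1, -3): f_x = 0, f = 0 — SINGULAR.
  x = 2: f_y(2, y) = 3*y**2 + 20*y + 31; no integer root y with |y| ≤ 4.
  x = 3: f_y(3, y) = 3*y**2 + 20*y + 25; no integer root y with |y| ≤ 4.
  x = 4: f_y(4, y) = 3*y**2 + 20*y + 15; no integer root y with |y| ≤ 4.
Only singular point on the grid: (1, -3).
Classify: substitute x = 1 + u, y = -3 + v and expand: f = -3*u**3 - 2*u**2*v + v**3 + v**2.
No constant or linear terms (consistent with a singular point). Quadratic part: v**2. Cubic part: -3*u**3 - 2*u**2*v + v**3.
The quadratic part v**2 is a perfect square, so there is a single (double) tangent line v = 0, i.e. y = -3. Restricting the cubic part to that line (v = 0) leaves -3*u**3 ≠ 0, so f is not divisible by v and the branch is v² ≈ 3*u**3 to lowest order — this is a cusp.
Classification: cusp.


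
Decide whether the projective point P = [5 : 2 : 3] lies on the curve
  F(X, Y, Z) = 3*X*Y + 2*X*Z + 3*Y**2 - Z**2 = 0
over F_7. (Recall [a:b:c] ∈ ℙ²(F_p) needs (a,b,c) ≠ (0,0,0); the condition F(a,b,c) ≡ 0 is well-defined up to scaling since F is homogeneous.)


F(5,2,3) ≡ 0 (mod 7); P is on the curve.

Evaluate F(5, 2, 3) term-by-term (mod 7).
  3*X*Y ↦ 3·5·2·1 = 30
  2*X*Z ↦ 2·5·1·3 = 30
  3*Y**2 ↦ 3·1·4·1 = 12
  -Z**2 ↦ -1·1·1·9 = -9
Sum: F(5, 2, 3) = (30) + (30) + (12) + (-9) = 63.
Reducing mod 7: 63 ≡ 0 (mod 7).
Since F(a, b, c) ≡ 0 (mod 7), P lies on the curve.


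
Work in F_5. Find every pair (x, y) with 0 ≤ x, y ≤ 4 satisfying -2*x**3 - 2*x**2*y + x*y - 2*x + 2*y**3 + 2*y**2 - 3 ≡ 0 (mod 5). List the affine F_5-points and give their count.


Affine F_5-points: {(1, 2), (2, 1)}; count = 2.

For each of the 25 pairs (x, y) ∈ F_5², evaluate f(x, y) mod 5. Record the zeros.
  x = 0: [0↦2, 1↦1, 2↦1, 3↦4, 4↦2]  zeros at y ∈ ∅
  x = 1: [0↦3, 1↦1, 2↦0, 3↦2, 4↦4]  zeros at y ∈ {2}
  x = 2: [0↦2, 1↦0, 2↦4, 3↦1, 4↦3]  zeros at y ∈ {1}
  x = 3: [0↦2, 1↦1, 2↦1, 3↦4, 4↦2]  zeros at y ∈ ∅
  x = 4: [0↦1, 1↦2, 2↦4, 3↦4, 4↦4]  zeros at y ∈ ∅
Collecting zeros: affine points = {(1, 2), (2, 1)}.
Total count |C(F_5)_aff| = 2.


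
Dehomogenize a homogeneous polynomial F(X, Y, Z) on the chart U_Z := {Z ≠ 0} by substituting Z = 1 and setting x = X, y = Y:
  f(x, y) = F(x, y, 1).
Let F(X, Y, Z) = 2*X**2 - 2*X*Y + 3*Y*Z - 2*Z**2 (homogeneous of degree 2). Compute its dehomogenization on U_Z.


f(x, y) = 2*x**2 - 2*x*y + 3*y - 2

On U_Z we set Z = 1. Each monomial c·X^i·Y^j·Z^k in F becomes c·x^i·y^j·1^k = c·x^i·y^j.
Substituting Z = 1: F(X, Y, 1) = 2*x**2 - 2*x*y + 3*y - 2.
Note: deg(f) ≤ deg(F) = 2; strict inequality happens when F is divisible by Z (lost terms).


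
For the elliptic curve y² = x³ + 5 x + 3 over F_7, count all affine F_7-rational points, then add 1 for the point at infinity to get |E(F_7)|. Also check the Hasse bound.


Affine points = {(1, 3), (1, 4), (2, 0), (6, 2), (6, 5)}; affine count = 5; |E(F_7)| = 6.

Discriminant check: Δ ∝ 4a³ + 27b² = 4·5³ + 27·3² = 4·125 + 27·9 ≡ 1 (mod 7). Nonzero ⇒ E is nonsingular.
For each x ∈ F_7, compute rhs = x³ + 5·x + 3 mod 7, then count y ∈ F_7 with y² ≡ rhs.
  x = 0: rhs = 3, matching y values: none (0 points).
  x = 1: rhs = 2, matching y values: 3, 4 (2 points).
  x = 2: rhs = 0, matching y values: 0 (1 points).
  x = 3: rhs = 3, matching y values: none (0 points).
  x = 4: rhs = 3, matching y values: none (0 points).
  x = 5: rhs = 6, matching y values: none (0 points).
  x = 6: rhs = 4, matching y values: 2, 5 (2 points).
Total affine count: 5.
Full point count |E(F_7)| = 5 + 1 = 6.
Hasse bound: |6 − (7+1)| = |-2| = 2 ≤ 2√7 ≈ 5.2915 ✓.


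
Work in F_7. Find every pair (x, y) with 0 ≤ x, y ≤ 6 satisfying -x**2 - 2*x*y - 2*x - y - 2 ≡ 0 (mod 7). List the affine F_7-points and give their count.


Affine F_7-points: {(0, 5), (1, 3), (2, 5), (4, 1), (5, 3), (6, 1)}; count = 6.

For each of the 49 pairs (x, y) ∈ F_7², evaluate f(x, y) mod 7. Record the zeros.
  x = 0: [0↦5, 1↦4, 2↦3, 3↦2, 4↦1, 5↦0, 6↦6]  zeros at y ∈ {5}
  x = 1: [0↦2, 1↦6, 2↦3, 3↦0, 4↦4, 5↦1, 6↦5]  zeros at y ∈ {3}
  x = 2: [0↦4, 1↦6, 2↦1, 3↦3, 4↦5, 5↦0, 6↦2]  zeros at y ∈ {5}
  x = 3: [0↦4, 1↦4, 2↦4, 3↦4, 4↦4, 5↦4, 6↦4]  zeros at y ∈ ∅
  x = 4: [0↦2, 1↦0, 2↦5, 3↦3, 4↦1, 5↦6, 6↦4]  zeros at y ∈ {1}
  x = 5: [0↦5, 1↦1, 2↦4, 3↦0, 4↦3, 5↦6, 6↦2]  zeros at y ∈ {3}
  x = 6: [0↦6, 1↦0, 2↦1, 3↦2, 4↦3, 5↦4, 6↦5]  zeros at y ∈ {1}
Collecting zeros: affine points = {(0, 5), (1, 3), (2, 5), (4, 1), (5, 3), (6, 1)}.
Total count |C(F_7)_aff| = 6.


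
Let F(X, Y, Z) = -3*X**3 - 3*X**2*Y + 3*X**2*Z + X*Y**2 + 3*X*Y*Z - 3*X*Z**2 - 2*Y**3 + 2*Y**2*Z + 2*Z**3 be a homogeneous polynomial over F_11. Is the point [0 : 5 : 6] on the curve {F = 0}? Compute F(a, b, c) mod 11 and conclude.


F(0,5,6) ≡ 9 (mod 11); P is NOT on the curve.

Evaluate F(0, 5, 6) term-by-term (mod 11).
  -3*X**3 ↦ -3·0·1·1 = 0
  -3*X**2*Y ↦ -3·0·5·1 = 0
  3*X**2*Z ↦ 3·0·1·6 = 0
  X*Y**2 ↦ 1·0·25·1 = 0
  3*X*Y*Z ↦ 3·0·5·6 = 0
  -3*X*Z**2 ↦ -3·0·1·36 = 0
  -2*Y**3 ↦ -2·1·125·1 = -250
  2*Y**2*Z ↦ 2·1·25·6 = 300
  2*Z**3 ↦ 2·1·1·216 = 432
Sum: F(0, 5, 6) = (0) + (0) + (0) + (0) + (0) + (0) + (-250) + (300) + (432) = 482.
Reducing mod 11: 482 ≡ 9 (mod 11).
Since F(a, b, c) ≡ 9 ≠ 0 (mod 11), P does NOT lie on the curve.


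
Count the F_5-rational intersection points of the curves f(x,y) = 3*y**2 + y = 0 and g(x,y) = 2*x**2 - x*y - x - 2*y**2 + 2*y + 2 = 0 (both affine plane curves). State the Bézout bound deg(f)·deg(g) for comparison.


Common zeros: {(0, 3), (2, 3), (4, 0)}; count = 3; Bézout bound = 4.

deg(f) = 2, deg(g) = 2, so Bézout bound = 4.
Scan x ∈ F_5. For each x, list the y ∈ F_5 with f(x, y) ≡ 0 and those with g(x, y) ≡ 0 (mod 5); the common zeros in that column are the intersection.
  x = 0: f ≡ 0 at y ∈ {0, 3}; g ≡ 0 at y ∈ {3}; common: {3}.
  x = 1: f ≡ 0 at y ∈ {0, 3}; g ≡ 0 at y ∈ {4}; common: ∅.
  x = 2: f ≡ 0 at y ∈ {0, 3}; g ≡ 0 at y ∈ {2, 3}; common: {3}.
  x = 3: f ≡ 0 at y ∈ {0, 3}; g ≡ 0 at y ∈ ∅; common: ∅.
  x = 4: f ≡ 0 at y ∈ {0, 3}; g ≡ 0 at y ∈ {0, 4}; common: {0}.
Collecting: common zeros = {(0, 3), (2, 3), (4, 0)}, so the count is 3.
Comparison with the Bézout bound: 3 ≤ 4 = deg(f)·deg(g), as expected for curves with no common component (the affine F_5-count falls short of the bound because intersections may lie at infinity, over extension fields, or carry multiplicity).


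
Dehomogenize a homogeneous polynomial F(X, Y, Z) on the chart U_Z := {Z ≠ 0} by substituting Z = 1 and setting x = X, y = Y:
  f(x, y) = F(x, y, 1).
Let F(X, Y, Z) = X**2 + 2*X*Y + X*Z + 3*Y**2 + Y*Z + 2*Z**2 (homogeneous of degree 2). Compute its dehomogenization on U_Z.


f(x, y) = x**2 + 2*x*y + x + 3*y**2 + y + 2

On U_Z we set Z = 1. Each monomial c·X^i·Y^j·Z^k in F becomes c·x^i·y^j·1^k = c·x^i·y^j.
Substituting Z = 1: F(X, Y, 1) = x**2 + 2*x*y + x + 3*y**2 + y + 2.
Note: deg(f) ≤ deg(F) = 2; strict inequality happens when F is divisible by Z (lost terms).


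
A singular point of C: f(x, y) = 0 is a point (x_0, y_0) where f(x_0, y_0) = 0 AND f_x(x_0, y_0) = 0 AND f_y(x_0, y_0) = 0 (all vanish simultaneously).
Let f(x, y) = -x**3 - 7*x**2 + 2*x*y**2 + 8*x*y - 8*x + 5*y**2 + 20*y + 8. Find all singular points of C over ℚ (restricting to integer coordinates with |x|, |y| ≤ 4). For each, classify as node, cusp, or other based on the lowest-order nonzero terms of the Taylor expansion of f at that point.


Singular points: {(-2, -2)}; classification: node.

Compute partial derivatives:
  f_x = -3*x**2 - 14*x + 2*y**2 + 8*y - 8.
  f_y = 4*x*y + 8*x + 10*y + 20.
Scan x_0 ∈ {−4, ..., 4}. For each x_0, f_y(x_0, y) is a polynomial in y; find its integer roots y ∈ {−4, ..., 4}, then test f_x and f at those candidates.
  x = -4: f_y(-4, y) = -6*y - 12; vanishes at y ∈ {-2}. (-4, -2): f_x = -8 ≠ 0.
  x = -3: f_y(-3, y) = -2*y - 4; vanishes at y ∈ {-2}. (-3, -2): f_x = -1 ≠ 0.
  x = -2: f_y(-2, y) = 2*y + 4; vanishes at y ∈ {-2}. (-2, -2): f_x = 0, f = 0 — SINGULAR.
  x = -1: f_y(-1, y) = 6*y + 12; vanishes at y ∈ {-2}. (-1, -2): f_x = -5 ≠ 0.
  x = 0: f_y(0, y) = 10*y + 20; vanishes at y ∈ {-2}. (0, -2): f_x = -16 ≠ 0.
  x = 1: f_y(1, y) = 14*y + 28; vanishes at y ∈ {-2}. (1, -2): f_x = -33 ≠ 0.
  x = 2: f_y(2, y) = 18*y + 36; vanishes at y ∈ {-2}. (2, -2): f_x = -56 ≠ 0.
  x = 3: f_y(3, y) = 22*y + 44; vanishes at y ∈ {-2}. (3, -2): f_x = -85 ≠ 0.
  x = 4: f_y(4, y) = 26*y + 52; vanishes at y ∈ {-2}. (4, -2): f_x = -120 ≠ 0.
Only singular point on the grid: (-2, -2).
Classify: substitute x = -2 + u, y = -2 + v and expand: f = -u**3 - u**2 + 2*u*v**2 + v**2.
No constant or linear terms (consistent with a singular point). Quadratic part: -u**2 + v**2. Cubic part: -u**3 + 2*u*v**2.
The quadratic part v**2 - u**2 = (v − u)(v + u) splits into two distinct linear factors, so there are two distinct tangent lines y − -2 = ±(x − -2) — this is a node (ordinary double point).
Classification: node.


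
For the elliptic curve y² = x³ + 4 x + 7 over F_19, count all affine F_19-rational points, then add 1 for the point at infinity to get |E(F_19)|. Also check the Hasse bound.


Affine points = {(0, 8), (0, 11), (2, 2), (2, 17), (4, 7), (4, 12), (5, 0), (6, 0), (7, 6), (7, 13), (8, 0), (12, 4), (12, 15), (16, 5), (16, 14)}; affine count = 15; |E(F_19)| = 16.

Discriminant check: Δ ∝ 4a³ + 27b² = 4·4³ + 27·7² = 4·64 + 27·49 ≡ 2 (mod 19). Nonzero ⇒ E is nonsingular.
For each x ∈ F_19, compute rhs = x³ + 4·x + 7 mod 19, then count y ∈ F_19 with y² ≡ rhs.
  x = 0: rhs = 7, matching y values: 8, 11 (2 points).
  x = 1: rhs = 12, matching y values: none (0 points).
  x = 2: rhs = 4, matching y values: 2, 17 (2 points).
  x = 3: rhs = 8, matching y values: none (0 points).
  x = 4: rhs = 11, matching y values: 7, 12 (2 points).
  x = 5: rhs = 0, matching y values: 0 (1 points).
  x = 6: rhs = 0, matching y values: 0 (1 points).
  x = 7: rhs = 17, matching y values: 6, 13 (2 points).
  x = 8: rhs = 0, matching y values: 0 (1 points).
  x = 9: rhs = 12, matching y values: none (0 points).
  x = 10: rhs = 2, matching y values: none (0 points).
  x = 11: rhs = 14, matching y values: none (0 points).
  x = 12: rhs = 16, matching y values: 4, 15 (2 points).
  x = 13: rhs = 14, matching y values: none (0 points).
  x = 14: rhs = 14, matching y values: none (0 points).
  x = 15: rhs = 3, matching y values: none (0 points).
  x = 16: rhs = 6, matching y values: 5, 14 (2 points).
  x = 17: rhs = 10, matching y values: none (0 points).
  x = 18: rhs = 2, matching y values: none (0 points).
Total affine count: 15.
Full point count |E(F_19)| = 15 + 1 = 16.
Hasse bound: |16 − (19+1)| = |-4| = 4 ≤ 2√19 ≈ 8.7178 ✓.


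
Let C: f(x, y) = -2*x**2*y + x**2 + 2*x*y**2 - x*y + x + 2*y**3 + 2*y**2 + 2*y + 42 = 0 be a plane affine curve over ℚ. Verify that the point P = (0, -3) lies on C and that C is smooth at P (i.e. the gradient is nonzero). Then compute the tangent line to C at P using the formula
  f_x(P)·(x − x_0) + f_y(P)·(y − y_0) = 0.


Tangent line at P: 22*x + 44*y + 132 = 0.

Step 1: f(0, -3) = 0, so P lies on C.
Step 2: partial derivatives
  f_x(x, y) = -4*x*y + 2*x + 2*y**2 - y + 1, f_y(x, y) = -2*x**2 + 4*x*y - x + 6*y**2 + 4*y + 2.
  f_x(P) = 22, f_y(P) = 44 (gradient nonzero, so P is smooth).
Step 3: tangent line at P: 22·(x − 0) + 44·(y − -3) = 0.
Expanding: 22*x + 44*y + 132 = 0.


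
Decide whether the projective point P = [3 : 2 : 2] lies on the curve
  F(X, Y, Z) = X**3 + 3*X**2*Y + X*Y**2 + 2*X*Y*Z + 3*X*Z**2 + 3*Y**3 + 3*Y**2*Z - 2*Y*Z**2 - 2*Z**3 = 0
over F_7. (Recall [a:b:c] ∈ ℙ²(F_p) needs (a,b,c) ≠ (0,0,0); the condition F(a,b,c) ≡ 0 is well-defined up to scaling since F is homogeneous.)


F(3,2,2) ≡ 1 (mod 7); P is NOT on the curve.

Evaluate F(3, 2, 2) term-by-term (mod 7).
  X**3 ↦ 1·27·1·1 = 27
  3*X**2*Y ↦ 3·9·2·1 = 54
  X*Y**2 ↦ 1·3·4·1 = 12
  2*X*Y*Z ↦ 2·3·2·2 = 24
  3*X*Z**2 ↦ 3·3·1·4 = 36
  3*Y**3 ↦ 3·1·8·1 = 24
  3*Y**2*Z ↦ 3·1·4·2 = 24
  -2*Y*Z**2 ↦ -2·1·2·4 = -16
  -2*Z**3 ↦ -2·1·1·8 = -16
Sum: F(3, 2, 2) = (27) + (54) + (12) + (24) + (36) + (24) + (24) + (-16) + (-16) = 169.
Reducing mod 7: 169 ≡ 1 (mod 7).
Since F(a, b, c) ≡ 1 ≠ 0 (mod 7), P does NOT lie on the curve.


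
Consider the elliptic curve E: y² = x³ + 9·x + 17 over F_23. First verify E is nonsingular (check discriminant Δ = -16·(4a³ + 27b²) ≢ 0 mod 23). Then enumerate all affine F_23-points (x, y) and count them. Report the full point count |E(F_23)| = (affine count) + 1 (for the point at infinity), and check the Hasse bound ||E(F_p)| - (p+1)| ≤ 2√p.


Affine points = {(1, 2), (1, 21), (3, 5), (3, 18), (4, 5), (4, 18), (5, 7), (5, 16), (7, 3), (7, 20), (8, 7), (8, 16), (10, 7), (10, 16), (12, 6), (12, 17), (13, 10), (13, 13), (14, 9), (14, 14), (15, 10), (15, 13), (16, 5), (16, 18), (17, 0), (18, 10), (18, 13), (19, 3), (19, 20), (20, 3), (20, 20)}; affine count = 31; |E(F_23)| = 32.

Discriminant check: Δ ∝ 4a³ + 27b² = 4·9³ + 27·17² = 4·729 + 27·289 ≡ 1 (mod 23). Nonzero ⇒ E is nonsingular.
For each x ∈ F_23, compute rhs = x³ + 9·x + 17 mod 23, then count y ∈ F_23 with y² ≡ rhs.
  x = 0: rhs = 17, matching y values: none (0 points).
  x = 1: rhs = 4, matching y values: 2, 21 (2 points).
  x = 2: rhs = 20, matching y values: none (0 points).
  x = 3: rhs = 2, matching y values: 5, 18 (2 points).
  x = 4: rhs = 2, matching y values: 5, 18 (2 points).
  x = 5: rhs = 3, matching y values: 7, 16 (2 points).
  x = 6: rhs = 11, matching y values: none (0 points).
  x = 7: rhs = 9, matching y values: 3, 20 (2 points).
  x = 8: rhs = 3, matching y values: 7, 16 (2 points).
  x = 9: rhs = 22, matching y values: none (0 points).
  x = 10: rhs = 3, matching y values: 7, 16 (2 points).
  x = 11: rhs = 21, matching y values: none (0 points).
  x = 12: rhs = 13, matching y values: 6, 17 (2 points).
  x = 13: rhs = 8, matching y values: 10, 13 (2 points).
  x = 14: rhs = 12, matching y values: 9, 14 (2 points).
  x = 15: rhs = 8, matching y values: 10, 13 (2 points).
  x = 16: rhs = 2, matching y values: 5, 18 (2 points).
  x = 17: rhs = 0, matching y values: 0 (1 points).
  x = 18: rhs = 8, matching y values: 10, 13 (2 points).
  x = 19: rhs = 9, matching y values: 3, 20 (2 points).
  x = 20: rhs = 9, matching y values: 3, 20 (2 points).
  x = 21: rhs = 14, matching y values: none (0 points).
  x = 22: rhs = 7, matching y values: none (0 points).
Total affine count: 31.
Full point count |E(F_23)| = 31 + 1 = 32.
Hasse bound: |32 − (23+1)| = |8| = 8 ≤ 2√23 ≈ 9.5917 ✓.


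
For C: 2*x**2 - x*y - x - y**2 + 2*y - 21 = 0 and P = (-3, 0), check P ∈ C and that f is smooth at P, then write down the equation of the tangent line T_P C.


Tangent line at P: -13*x + 5*y - 39 = 0.

Step 1: f(-3, 0) = 0, so P lies on C.
Step 2: partial derivatives
  f_x(x, y) = 4*x - y - 1, f_y(x, y) = -x - 2*y + 2.
  f_x(P) = -13, f_y(P) = 5 (gradient nonzero, so P is smooth).
Step 3: tangent line at P: -13·(x − -3) + 5·(y − 0) = 0.
Expanding: -13*x + 5*y - 39 = 0.


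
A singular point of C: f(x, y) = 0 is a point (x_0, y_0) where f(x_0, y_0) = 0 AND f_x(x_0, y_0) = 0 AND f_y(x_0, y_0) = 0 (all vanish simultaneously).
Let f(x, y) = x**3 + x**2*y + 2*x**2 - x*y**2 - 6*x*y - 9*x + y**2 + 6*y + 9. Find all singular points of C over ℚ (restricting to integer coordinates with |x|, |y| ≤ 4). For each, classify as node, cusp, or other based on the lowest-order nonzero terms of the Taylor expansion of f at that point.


Singular points: {(0, -3)}; classification: node.

Compute partial derivatives:
  f_x = 3*x**2 + 2*x*y + 4*x - y**2 - 6*y - 9.
  f_y = x**2 - 2*x*y - 6*x + 2*y + 6.
Scan x_0 ∈ {−4, ..., 4}. For each x_0, f_y(x_0, y) is a polynomial in y; find its integer roots y ∈ {−4, ..., 4}, then test f_x and f at those candidates.
  x = -4: f_y(-4, y) = 10*y + 46; no integer root y with |y| ≤ 4.
  x = -3: f_y(-3, y) = 8*y + 33; no integer root y with |y| ≤ 4.
  x = -2: f_y(-2, y) = 6*y + 22; no integer root y with |y| ≤ 4.
  x = -1: f_y(-1, y) = 4*y + 13; no integer root y with |y| ≤ 4.
  x = 0: f_y(0, y) = 2*y + 6; vanishes at y ∈ {-3}. (0, -3): f_x = 0, f = 0 — SINGULAR.
  x = 1: f_y(1, y) = 1; no integer root y with |y| ≤ 4.
  x = 2: f_y(2, y) = -2*y - 2; vanishes at y ∈ {-1}. (2, -1): f_x = 12 ≠ 0.
  x = 3: f_y(3, y) = -4*y - 3; no integer root y with |y| ≤ 4.
  x = 4: f_y(4, y) = -6*y - 2; no integer root y with |y| ≤ 4.
Only singular point on the grid: (0, -3).
Classify: substitute x = 0 + u, y = -3 + v and expand: f = u**3 + u**2*v - u**2 - u*v**2 + v**2.
No constant or linear terms (consistent with a singular point). Quadratic part: -u**2 + v**2. Cubic part: u**3 + u**2*v - u*v**2.
The quadratic part v**2 - u**2 = (v − u)(v + u) splits into two distinct linear factors, so there are two distinct tangent lines y − -3 = ±(x − 0) — this is a node (ordinary double point).
Classification: node.


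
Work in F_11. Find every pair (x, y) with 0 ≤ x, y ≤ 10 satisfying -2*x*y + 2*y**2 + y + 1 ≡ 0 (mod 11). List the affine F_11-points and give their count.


Affine F_11-points: {(0, 2), (0, 3), (1, 8), (1, 9), (2, 1), (2, 6), (6, 4), (6, 7), (10, 5), (10, 10)}; count = 10.

For each of the 121 pairs (x, y) ∈ F_11², evaluate f(x, y) mod 11. Record the zeros.
  x = 0: [0↦1, 1↦4, 2↦0, 3↦0, 4↦4, 5↦1, 6↦2, 7↦7, 8↦5, 9↦7, 10↦2]  zeros at y ∈ {2, 3}
  x = 1: [0↦1, 1↦2, 2↦7, 3↦5, 4↦7, 5↦2, 6↦1, 7↦4, 8↦0, 9↦0, 10↦4]  zeros at y ∈ {8, 9}
  x = 2: [0↦1, 1↦0, 2↦3, 3↦10, 4↦10, 5↦3, 6↦0, 7↦1, 8↦6, 9↦4, 10↦6]  zeros at y ∈ {1, 6}
  x = 3: [0↦1, 1↦9, 2↦10, 3↦4, 4↦2, 5↦4, 6↦10, 7↦9, 8↦1, 9↦8, 10↦8]  zeros at y ∈ ∅
  x = 4: [0↦1, 1↦7, 2↦6, 3↦9, 4↦5, 5↦5, 6↦9, 7↦6, 8↦7, 9↦1, 10↦10]  zeros at y ∈ ∅
  x = 5: [0↦1, 1↦5, 2↦2, 3↦3, 4↦8, 5↦6, 6↦8, 7↦3, 8↦2, 9↦5, 10↦1]  zeros at y ∈ ∅
  x = 6: [0↦1, 1↦3, 2↦9, 3↦8, 4↦0, 5↦7, 6↦7, 7↦0, 8↦8, 9↦9, 10↦3]  zeros at y ∈ {4, 7}
  x = 7: [0↦1, 1↦1, 2↦5, 3↦2, 4↦3, 5↦8, 6↦6, 7↦8, 8↦3, 9↦2, 10↦5]  zeros at y ∈ ∅
  x = 8: [0↦1, 1↦10, 2↦1, 3↦7, 4↦6, 5↦9, 6↦5, 7↦5, 8↦9, 9↦6, 10↦7]  zeros at y ∈ ∅
  x = 9: [0↦1, 1↦8, 2↦8, 3↦1, 4↦9, 5↦10, 6↦4, 7↦2, 8↦4, 9↦10, 10↦9]  zeros at y ∈ ∅
  x = 10: [0↦1, 1↦6, 2↦4, 3↦6, 4↦1, 5↦0, 6↦3, 7↦10, 8↦10, 9↦3, 10↦0]  zeros at y ∈ {5, 10}
Collecting zeros: affine points = {(0, 2), (0, 3), (1, 8), (1, 9), (2, 1), (2, 6), (6, 4), (6, 7), (10, 5), (10, 10)}.
Total count |C(F_11)_aff| = 10.


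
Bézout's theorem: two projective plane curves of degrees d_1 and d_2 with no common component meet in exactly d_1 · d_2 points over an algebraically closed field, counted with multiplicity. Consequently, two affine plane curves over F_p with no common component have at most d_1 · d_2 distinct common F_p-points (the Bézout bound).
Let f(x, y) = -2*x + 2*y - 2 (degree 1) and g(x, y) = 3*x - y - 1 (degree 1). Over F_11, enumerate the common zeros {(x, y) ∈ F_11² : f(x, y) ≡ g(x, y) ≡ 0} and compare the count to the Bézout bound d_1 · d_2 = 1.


Common zeros: {(1, 2)}; count = 1; Bézout bound = 1.

deg(f) = 1, deg(g) = 1, so Bézout bound = 1.
Scan x ∈ F_11. For each x, list the y ∈ F_11 with f(x, y) ≡ 0 and those with g(x, y) ≡ 0 (mod 11); the common zeros in that column are the intersection.
  x = 0: f ≡ 0 at y ∈ {1}; g ≡ 0 at y ∈ {10}; common: ∅.
  x = 1: f ≡ 0 at y ∈ {2}; g ≡ 0 at y ∈ {2}; common: {2}.
  x = 2: f ≡ 0 at y ∈ {3}; g ≡ 0 at y ∈ {5}; common: ∅.
  x = 3: f ≡ 0 at y ∈ {4}; g ≡ 0 at y ∈ {8}; common: ∅.
  x = 4: f ≡ 0 at y ∈ {5}; g ≡ 0 at y ∈ {0}; common: ∅.
  x = 5: f ≡ 0 at y ∈ {6}; g ≡ 0 at y ∈ {3}; common: ∅.
  x = 6: f ≡ 0 at y ∈ {7}; g ≡ 0 at y ∈ {6}; common: ∅.
  x = 7: f ≡ 0 at y ∈ {8}; g ≡ 0 at y ∈ {9}; common: ∅.
  x = 8: f ≡ 0 at y ∈ {9}; g ≡ 0 at y ∈ {1}; common: ∅.
  x = 9: f ≡ 0 at y ∈ {10}; g ≡ 0 at y ∈ {4}; common: ∅.
  x = 10: f ≡ 0 at y ∈ {0}; g ≡ 0 at y ∈ {7}; common: ∅.
Collecting: common zeros = {(1, 2)}, so the count is 1.
Comparison with the Bézout bound: 1 ≤ 1 = deg(f)·deg(g), as expected for curves with no common component (the bound is attained).


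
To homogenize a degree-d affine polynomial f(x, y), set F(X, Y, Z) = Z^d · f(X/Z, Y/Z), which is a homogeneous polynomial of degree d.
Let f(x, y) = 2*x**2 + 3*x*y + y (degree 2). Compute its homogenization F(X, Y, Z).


F(X, Y, Z) = 2*X**2 + 3*X*Y + Y*Z

deg(f) = 2.
Substitute x = X/Z, y = Y/Z into f, then multiply by Z^2.
  monomial 2·x^2·y^0 ↦ 2·X^2·Y^0·Z^0.
  monomial 3·x^1·y^1 ↦ 3·X^1·Y^1·Z^0.
  monomial 1·x^0·y^1 ↦ 1·X^0·Y^1·Z^1.
Collecting: F(X, Y, Z) = 2*X**2 + 3*X*Y + Y*Z.


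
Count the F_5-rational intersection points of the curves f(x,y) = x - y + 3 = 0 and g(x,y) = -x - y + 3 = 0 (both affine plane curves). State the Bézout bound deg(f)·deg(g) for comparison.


Common zeros: {(0, 3)}; count = 1; Bézout bound = 1.

deg(f) = 1, deg(g) = 1, so Bézout bound = 1.
Scan x ∈ F_5. For each x, list the y ∈ F_5 with f(x, y) ≡ 0 and those with g(x, y) ≡ 0 (mod 5); the common zeros in that column are the intersection.
  x = 0: f ≡ 0 at y ∈ {3}; g ≡ 0 at y ∈ {3}; common: {3}.
  x = 1: f ≡ 0 at y ∈ {4}; g ≡ 0 at y ∈ {2}; common: ∅.
  x = 2: f ≡ 0 at y ∈ {0}; g ≡ 0 at y ∈ {1}; common: ∅.
  x = 3: f ≡ 0 at y ∈ {1}; g ≡ 0 at y ∈ {0}; common: ∅.
  x = 4: f ≡ 0 at y ∈ {2}; g ≡ 0 at y ∈ {4}; common: ∅.
Collecting: common zeros = {(0, 3)}, so the count is 1.
Comparison with the Bézout bound: 1 ≤ 1 = deg(f)·deg(g), as expected for curves with no common component (the bound is attained).


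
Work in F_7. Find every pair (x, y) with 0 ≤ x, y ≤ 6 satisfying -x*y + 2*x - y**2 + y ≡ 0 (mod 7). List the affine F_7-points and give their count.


Affine F_7-points: {(0, 0), (0, 1), (1, 3), (1, 4), (3, 6), (5, 5)}; count = 6.

For each of the 49 pairs (x, y) ∈ F_7², evaluate f(x, y) mod 7. Record the zeros.
  x = 0: [0↦0, 1↦0, 2↦5, 3↦1, 4↦2, 5↦1, 6↦5]  zeros at y ∈ {0, 1}
  x = 1: [0↦2, 1↦1, 2↦5, 3↦0, 4↦0, 5↦5, 6↦1]  zeros at y ∈ {3, 4}
  x = 2: [0↦4, 1↦2, 2↦5, 3↦6, 4↦5, 5↦2, 6↦4]  zeros at y ∈ ∅
  x = 3: [0↦6, 1↦3, 2↦5, 3↦5, 4↦3, 5↦6, 6↦0]  zeros at y ∈ {6}
  x = 4: [0↦1, 1↦4, 2↦5, 3↦4, 4↦1, 5↦3, 6↦3]  zeros at y ∈ ∅
  x = 5: [0↦3, 1↦5, 2↦5, 3↦3, 4↦6, 5↦0, 6↦6]  zeros at y ∈ {5}
  x = 6: [0↦5, 1↦6, 2↦5, 3↦2, 4↦4, 5↦4, 6↦2]  zeros at y ∈ ∅
Collecting zeros: affine points = {(0, 0), (0, 1), (1, 3), (1, 4), (3, 6), (5, 5)}.
Total count |C(F_7)_aff| = 6.


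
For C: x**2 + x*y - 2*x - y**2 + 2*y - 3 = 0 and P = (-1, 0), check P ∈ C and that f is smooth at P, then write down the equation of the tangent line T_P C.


Tangent line at P: -4*x + y - 4 = 0.

Step 1: f(-1, 0) = 0, so P lies on C.
Step 2: partial derivatives
  f_x(x, y) = 2*x + y - 2, f_y(x, y) = x - 2*y + 2.
  f_x(P) = -4, f_y(P) = 1 (gradient nonzero, so P is smooth).
Step 3: tangent line at P: -4·(x − -1) + 1·(y − 0) = 0.
Expanding: -4*x + y - 4 = 0.


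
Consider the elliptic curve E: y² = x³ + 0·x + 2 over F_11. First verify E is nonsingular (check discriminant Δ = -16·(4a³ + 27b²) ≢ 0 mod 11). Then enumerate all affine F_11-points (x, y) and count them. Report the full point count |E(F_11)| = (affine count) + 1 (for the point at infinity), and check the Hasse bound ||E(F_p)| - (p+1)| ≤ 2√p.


Affine points = {(1, 5), (1, 6), (4, 0), (6, 3), (6, 8), (7, 2), (7, 9), (9, 4), (9, 7), (10, 1), (10, 10)}; affine count = 11; |E(F_11)| = 12.

Discriminant check: Δ ∝ 4a³ + 27b² = 4·0³ + 27·2² = 4·0 + 27·4 ≡ 9 (mod 11). Nonzero ⇒ E is nonsingular.
For each x ∈ F_11, compute rhs = x³ + 0·x + 2 mod 11, then count y ∈ F_11 with y² ≡ rhs.
  x = 0: rhs = 2, matching y values: none (0 points).
  x = 1: rhs = 3, matching y values: 5, 6 (2 points).
  x = 2: rhs = 10, matching y values: none (0 points).
  x = 3: rhs = 7, matching y values: none (0 points).
  x = 4: rhs = 0, matching y values: 0 (1 points).
  x = 5: rhs = 6, matching y values: none (0 points).
  x = 6: rhs = 9, matching y values: 3, 8 (2 points).
  x = 7: rhs = 4, matching y values: 2, 9 (2 points).
  x = 8: rhs = 8, matching y values: none (0 points).
  x = 9: rhs = 5, matching y values: 4, 7 (2 points).
  x = 10: rhs = 1, matching y values: 1, 10 (2 points).
Total affine count: 11.
Full point count |E(F_11)| = 11 + 1 = 12.
Hasse bound: |12 − (11+1)| = |0| = 0 ≤ 2√11 ≈ 6.6332 ✓.
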